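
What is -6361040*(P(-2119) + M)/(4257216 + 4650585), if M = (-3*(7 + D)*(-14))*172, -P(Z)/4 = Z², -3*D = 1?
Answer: 5425810820160/424181 ≈ 1.2791e+7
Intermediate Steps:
D = -⅓ (D = -⅓*1 = -⅓ ≈ -0.33333)
P(Z) = -4*Z²
M = 48160 (M = (-3*(7 - ⅓)*(-14))*172 = (-3*20/3*(-14))*172 = -20*(-14)*172 = 280*172 = 48160)
-6361040*(P(-2119) + M)/(4257216 + 4650585) = -6361040*(-4*(-2119)² + 48160)/(4257216 + 4650585) = -6361040/(8907801/(-4*4490161 + 48160)) = -6361040/(8907801/(-17960644 + 48160)) = -6361040/(8907801/(-17912484)) = -6361040/(8907801*(-1/17912484)) = -6361040/(-2969267/5970828) = -6361040*(-5970828/2969267) = 5425810820160/424181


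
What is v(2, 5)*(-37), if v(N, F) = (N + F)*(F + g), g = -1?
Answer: -1036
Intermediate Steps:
v(N, F) = (-1 + F)*(F + N) (v(N, F) = (N + F)*(F - 1) = (F + N)*(-1 + F) = (-1 + F)*(F + N))
v(2, 5)*(-37) = (5**2 - 1*5 - 1*2 + 5*2)*(-37) = (25 - 5 - 2 + 10)*(-37) = 28*(-37) = -1036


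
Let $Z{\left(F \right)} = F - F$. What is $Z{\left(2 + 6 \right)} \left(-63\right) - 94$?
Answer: $-94$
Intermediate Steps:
$Z{\left(F \right)} = 0$
$Z{\left(2 + 6 \right)} \left(-63\right) - 94 = 0 \left(-63\right) - 94 = 0 - 94 = -94$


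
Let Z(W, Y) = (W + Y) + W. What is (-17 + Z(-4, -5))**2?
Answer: 900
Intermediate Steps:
Z(W, Y) = Y + 2*W
(-17 + Z(-4, -5))**2 = (-17 + (-5 + 2*(-4)))**2 = (-17 + (-5 - 8))**2 = (-17 - 13)**2 = (-30)**2 = 900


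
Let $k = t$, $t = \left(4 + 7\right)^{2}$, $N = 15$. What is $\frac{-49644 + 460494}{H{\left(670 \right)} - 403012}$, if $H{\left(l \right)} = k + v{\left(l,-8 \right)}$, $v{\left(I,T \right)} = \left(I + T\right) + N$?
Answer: $- \frac{205425}{201107} \approx -1.0215$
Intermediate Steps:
$t = 121$ ($t = 11^{2} = 121$)
$k = 121$
$v{\left(I,T \right)} = 15 + I + T$ ($v{\left(I,T \right)} = \left(I + T\right) + 15 = 15 + I + T$)
$H{\left(l \right)} = 128 + l$ ($H{\left(l \right)} = 121 + \left(15 + l - 8\right) = 121 + \left(7 + l\right) = 128 + l$)
$\frac{-49644 + 460494}{H{\left(670 \right)} - 403012} = \frac{-49644 + 460494}{\left(128 + 670\right) - 403012} = \frac{410850}{798 - 403012} = \frac{410850}{-402214} = 410850 \left(- \frac{1}{402214}\right) = - \frac{205425}{201107}$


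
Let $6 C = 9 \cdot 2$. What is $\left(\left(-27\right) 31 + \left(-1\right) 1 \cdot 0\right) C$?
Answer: $-2511$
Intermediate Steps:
$C = 3$ ($C = \frac{9 \cdot 2}{6} = \frac{1}{6} \cdot 18 = 3$)
$\left(\left(-27\right) 31 + \left(-1\right) 1 \cdot 0\right) C = \left(\left(-27\right) 31 + \left(-1\right) 1 \cdot 0\right) 3 = \left(-837 - 0\right) 3 = \left(-837 + 0\right) 3 = \left(-837\right) 3 = -2511$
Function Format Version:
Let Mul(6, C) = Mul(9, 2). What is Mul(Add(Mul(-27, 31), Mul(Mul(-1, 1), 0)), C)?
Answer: -2511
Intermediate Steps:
C = 3 (C = Mul(Rational(1, 6), Mul(9, 2)) = Mul(Rational(1, 6), 18) = 3)
Mul(Add(Mul(-27, 31), Mul(Mul(-1, 1), 0)), C) = Mul(Add(Mul(-27, 31), Mul(Mul(-1, 1), 0)), 3) = Mul(Add(-837, Mul(-1, 0)), 3) = Mul(Add(-837, 0), 3) = Mul(-837, 3) = -2511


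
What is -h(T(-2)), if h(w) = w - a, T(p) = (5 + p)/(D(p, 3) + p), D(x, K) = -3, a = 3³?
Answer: 138/5 ≈ 27.600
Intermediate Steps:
a = 27
T(p) = (5 + p)/(-3 + p)
h(w) = -27 + w (h(w) = w - 1*27 = w - 27 = -27 + w)
-h(T(-2)) = -(-27 + (5 - 2)/(-3 - 2)) = -(-27 + 3/(-5)) = -(-27 - ⅕*3) = -(-27 - ⅗) = -1*(-138/5) = 138/5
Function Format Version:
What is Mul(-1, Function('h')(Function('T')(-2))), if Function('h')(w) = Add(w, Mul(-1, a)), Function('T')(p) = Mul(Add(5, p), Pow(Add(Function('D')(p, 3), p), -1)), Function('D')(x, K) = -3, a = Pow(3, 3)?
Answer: Rational(138, 5) ≈ 27.600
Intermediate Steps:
a = 27
Function('T')(p) = Mul(Pow(Add(-3, p), -1), Add(5, p)) (Function('T')(p) = Mul(Add(5, p), Pow(Add(-3, p), -1)) = Mul(Pow(Add(-3, p), -1), Add(5, p)))
Function('h')(w) = Add(-27, w) (Function('h')(w) = Add(w, Mul(-1, 27)) = Add(w, -27) = Add(-27, w))
Mul(-1, Function('h')(Function('T')(-2))) = Mul(-1, Add(-27, Mul(Pow(Add(-3, -2), -1), Add(5, -2)))) = Mul(-1, Add(-27, Mul(Pow(-5, -1), 3))) = Mul(-1, Add(-27, Mul(Rational(-1, 5), 3))) = Mul(-1, Add(-27, Rational(-3, 5))) = Mul(-1, Rational(-138, 5)) = Rational(138, 5)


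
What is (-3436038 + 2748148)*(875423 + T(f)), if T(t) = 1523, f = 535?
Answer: -603242383940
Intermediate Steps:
(-3436038 + 2748148)*(875423 + T(f)) = (-3436038 + 2748148)*(875423 + 1523) = -687890*876946 = -603242383940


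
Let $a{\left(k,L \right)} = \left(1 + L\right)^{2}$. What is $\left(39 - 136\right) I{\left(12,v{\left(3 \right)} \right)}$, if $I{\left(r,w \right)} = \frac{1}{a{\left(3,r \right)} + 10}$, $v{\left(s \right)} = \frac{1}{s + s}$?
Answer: $- \frac{97}{179} \approx -0.5419$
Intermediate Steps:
$v{\left(s \right)} = \frac{1}{2 s}$
$I{\left(r,w \right)} = \frac{1}{10 + \left(1 + r\right)^{2}}$ ($I{\left(r,w \right)} = \frac{1}{\left(1 + r\right)^{2} + 10} = \frac{1}{10 + \left(1 + r\right)^{2}}$)
$\left(39 - 136\right) I{\left(12,v{\left(3 \right)} \right)} = \frac{39 - 136}{10 + \left(1 + 12\right)^{2}} = - \frac{97}{10 + 13^{2}} = - \frac{97}{10 + 169} = - \frac{97}{179}$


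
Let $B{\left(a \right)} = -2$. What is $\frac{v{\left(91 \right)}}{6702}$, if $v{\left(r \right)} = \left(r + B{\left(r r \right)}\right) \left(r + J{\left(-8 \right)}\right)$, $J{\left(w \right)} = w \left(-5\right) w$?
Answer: $- \frac{20381}{6702} \approx -3.041$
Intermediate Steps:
$J{\left(w \right)} = - 5 w^{2}$ ($J{\left(w \right)} = - 5 w w = - 5 w^{2}$)
$v{\left(r \right)} = \left(-320 + r\right) \left(-2 + r\right)$ ($v{\left(r \right)} = \left(r - 2\right) \left(r - 5 \left(-8\right)^{2}\right) = \left(-2 + r\right) \left(r - 320\right) = \left(-2 + r\right) \left(-320 + r\right) = \left(-320 + r\right) \left(-2 + r\right)$)
$\frac{v{\left(91 \right)}}{6702} = \frac{640 + 91^{2} - 29302}{6702} = \left(640 + 8281 - 29302\right) \frac{1}{6702} = \left(-20381\right) \frac{1}{6702} = - \frac{20381}{6702}$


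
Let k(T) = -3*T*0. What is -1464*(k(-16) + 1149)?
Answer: -1682136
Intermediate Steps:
k(T) = 0
-1464*(k(-16) + 1149) = -1464*(0 + 1149) = -1464*1149 = -1682136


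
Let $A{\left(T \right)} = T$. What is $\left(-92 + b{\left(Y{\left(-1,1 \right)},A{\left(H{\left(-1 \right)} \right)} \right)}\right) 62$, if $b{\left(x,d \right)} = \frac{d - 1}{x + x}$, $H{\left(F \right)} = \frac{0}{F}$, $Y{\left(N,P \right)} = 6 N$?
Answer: $- \frac{34193}{6} \approx -5698.8$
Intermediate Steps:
$H{\left(F \right)} = 0$
$b{\left(x,d \right)} = \frac{-1 + d}{2 x}$
$\left(-92 + b{\left(Y{\left(-1,1 \right)},A{\left(H{\left(-1 \right)} \right)} \right)}\right) 62 = \left(-92 + \frac{-1 + 0}{2 \cdot 6 \left(-1\right)}\right) 62 = \left(-92 + \frac{1}{2} \frac{1}{-6} \left(-1\right)\right) 62 = \left(-92 + \frac{1}{2} \left(- \frac{1}{6}\right) \left(-1\right)\right) 62 = \left(-92 + \frac{1}{12}\right) 62 = \left(- \frac{1103}{12}\right) 62 = - \frac{34193}{6}$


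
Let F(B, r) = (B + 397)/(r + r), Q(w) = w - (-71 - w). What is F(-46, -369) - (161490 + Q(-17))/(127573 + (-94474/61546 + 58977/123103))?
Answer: -69023859041084849/39628487758268754 ≈ -1.7418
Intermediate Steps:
Q(w) = 71 + 2*w (Q(w) = w + (71 + w) = 71 + 2*w)
F(B, r) = (397 + B)/(2*r) (F(B, r) = (397 + B)/((2*r)) = (397 + B)*(1/(2*r)) = (397 + B)/(2*r))
F(-46, -369) - (161490 + Q(-17))/(127573 + (-94474/61546 + 58977/123103)) = (1/2)*(397 - 46)/(-369) - (161490 + (71 + 2*(-17)))/(127573 + (-94474/61546 + 58977/123103)) = (1/2)*(-1/369)*351 - (161490 + (71 - 34))/(127573 + (-94474*1/61546 + 58977*(1/123103))) = -39/82 - (161490 + 37)/(127573 + (-47237/30773 + 58977/123103)) = -39/82 - 161527/(127573 - 4000117190/3788248619) = -39/82 - 161527/483274240954497/3788248619 = -39/82 - 161527*3788248619/483274240954497 = -39/82 - 1*611904434681213/483274240954497 = -39/82 - 611904434681213/483274240954497 = -69023859041084849/39628487758268754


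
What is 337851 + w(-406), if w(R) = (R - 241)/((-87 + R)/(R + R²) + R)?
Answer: 777749170977/2302037 ≈ 3.3785e+5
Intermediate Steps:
w(R) = (-241 + R)/(R + (-87 + R)/(R + R²)) (w(R) = (-241 + R)/((-87 + R)/(R + R²) + R) = (-241 + R)/(R + (-87 + R)/(R + R²)))
337851 + w(-406) = 337851 - 406*(-241 + (-406)² - 240*(-406))/(-87 - 406 + (-406)² + (-406)³) = 337851 - 406*(-241 + 164836 + 97440)/(-87 - 406 + 164836 - 66923416) = 337851 - 406*262035/(-66759073) = 337851 - 406*(-1/66759073)*262035 = 337851 + 3668490/2302037 = 777749170977/2302037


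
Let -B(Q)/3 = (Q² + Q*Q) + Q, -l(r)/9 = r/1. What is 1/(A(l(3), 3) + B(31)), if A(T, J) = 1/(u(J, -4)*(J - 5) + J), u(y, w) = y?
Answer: -3/17578 ≈ -0.00017067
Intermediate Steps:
l(r) = -9*r (l(r) = -9*r/1 = -9*r)
B(Q) = -6*Q² - 3*Q (B(Q) = -3*((Q² + Q*Q) + Q) = -3*((Q² + Q²) + Q) = -3*(2*Q² + Q) = -3*(Q + 2*Q²) = -6*Q² - 3*Q)
A(T, J) = 1/(J + J*(-5 + J)) (A(T, J) = 1/(J*(J - 5) + J) = 1/(J*(-5 + J) + J) = 1/(J + J*(-5 + J)))
1/(A(l(3), 3) + B(31)) = 1/(1/(3*(-4 + 3)) - 3*31*(1 + 2*31)) = 1/((⅓)/(-1) - 3*31*(1 + 62)) = 1/((⅓)*(-1) - 3*31*63) = 1/(-⅓ - 5859) = 1/(-17578/3) = -3/17578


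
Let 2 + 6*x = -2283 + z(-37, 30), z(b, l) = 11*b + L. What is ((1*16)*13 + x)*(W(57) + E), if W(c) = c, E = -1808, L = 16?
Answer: 416738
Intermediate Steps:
z(b, l) = 16 + 11*b (z(b, l) = 11*b + 16 = 16 + 11*b)
x = -446 (x = -⅓ + (-2283 + (16 + 11*(-37)))/6 = -⅓ + (-2283 + (16 - 407))/6 = -⅓ + (-2283 - 391)/6 = -⅓ + (⅙)*(-2674) = -⅓ - 1337/3 = -446)
((1*16)*13 + x)*(W(57) + E) = ((1*16)*13 - 446)*(57 - 1808) = (16*13 - 446)*(-1751) = (208 - 446)*(-1751) = -238*(-1751) = 416738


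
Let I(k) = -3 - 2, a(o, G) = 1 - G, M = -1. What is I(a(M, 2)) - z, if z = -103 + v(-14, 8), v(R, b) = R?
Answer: 112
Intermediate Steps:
I(k) = -5
z = -117 (z = -103 - 14 = -117)
I(a(M, 2)) - z = -5 - 1*(-117) = -5 + 117 = 112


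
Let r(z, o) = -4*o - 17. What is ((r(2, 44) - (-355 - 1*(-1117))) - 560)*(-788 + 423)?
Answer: 552975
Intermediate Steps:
r(z, o) = -17 - 4*o
((r(2, 44) - (-355 - 1*(-1117))) - 560)*(-788 + 423) = (((-17 - 4*44) - (-355 - 1*(-1117))) - 560)*(-788 + 423) = (((-17 - 176) - (-355 + 1117)) - 560)*(-365) = ((-193 - 1*762) - 560)*(-365) = ((-193 - 762) - 560)*(-365) = (-955 - 560)*(-365) = -1515*(-365) = 552975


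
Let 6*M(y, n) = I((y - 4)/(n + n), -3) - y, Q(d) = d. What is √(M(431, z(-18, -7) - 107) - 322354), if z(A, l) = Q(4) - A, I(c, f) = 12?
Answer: 13*I*√68682/6 ≈ 567.82*I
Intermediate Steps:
z(A, l) = 4 - A
M(y, n) = 2 - y/6 (M(y, n) = (12 - y)/6 = 2 - y/6)
√(M(431, z(-18, -7) - 107) - 322354) = √((2 - ⅙*431) - 322354) = √((2 - 431/6) - 322354) = √(-419/6 - 322354) = √(-1934543/6) = 13*I*√68682/6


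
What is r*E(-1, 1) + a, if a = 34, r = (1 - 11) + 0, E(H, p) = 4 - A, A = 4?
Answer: 34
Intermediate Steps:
E(H, p) = 0 (E(H, p) = 4 - 1*4 = 4 - 4 = 0)
r = -10 (r = -10 + 0 = -10)
r*E(-1, 1) + a = -10*0 + 34 = 0 + 34 = 34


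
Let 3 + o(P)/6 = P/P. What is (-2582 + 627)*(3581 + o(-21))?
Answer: -6977395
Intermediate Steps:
o(P) = -12 (o(P) = -18 + 6*(P/P) = -18 + 6*1 = -18 + 6 = -12)
(-2582 + 627)*(3581 + o(-21)) = (-2582 + 627)*(3581 - 12) = -1955*3569 = -6977395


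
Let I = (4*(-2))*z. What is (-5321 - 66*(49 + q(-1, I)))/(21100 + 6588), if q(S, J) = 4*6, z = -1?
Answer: -10139/27688 ≈ -0.36619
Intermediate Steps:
I = 8 (I = (4*(-2))*(-1) = -8*(-1) = 8)
q(S, J) = 24
(-5321 - 66*(49 + q(-1, I)))/(21100 + 6588) = (-5321 - 66*(49 + 24))/(21100 + 6588) = (-5321 - 66*73)/27688 = (-5321 - 4818)*(1/27688) = -10139*1/27688 = -10139/27688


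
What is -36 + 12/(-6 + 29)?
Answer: -816/23 ≈ -35.478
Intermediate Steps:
-36 + 12/(-6 + 29) = -36 + 12/23 = -816/23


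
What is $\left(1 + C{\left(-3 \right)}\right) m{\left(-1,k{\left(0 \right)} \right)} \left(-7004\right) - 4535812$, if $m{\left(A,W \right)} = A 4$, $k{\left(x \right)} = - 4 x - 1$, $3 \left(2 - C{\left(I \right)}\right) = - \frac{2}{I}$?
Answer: $- \frac{40121908}{9} \approx -4.458 \cdot 10^{6}$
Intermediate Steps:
$C{\left(I \right)} = 2 + \frac{2}{3 I}$ ($C{\left(I \right)} = 2 - \frac{\left(-2\right) \frac{1}{I}}{3} = 2 + \frac{2}{3 I}$)
$k{\left(x \right)} = -1 - 4 x$
$m{\left(A,W \right)} = 4 A$
$\left(1 + C{\left(-3 \right)}\right) m{\left(-1,k{\left(0 \right)} \right)} \left(-7004\right) - 4535812 = \left(1 + \left(2 + \frac{2}{3 \left(-3\right)}\right)\right) 4 \left(-1\right) \left(-7004\right) - 4535812 = \left(1 + \left(2 + \frac{2}{3} \left(- \frac{1}{3}\right)\right)\right) \left(-4\right) \left(-7004\right) - 4535812 = \left(1 + \left(2 - \frac{2}{9}\right)\right) \left(-4\right) \left(-7004\right) - 4535812 = \left(1 + \frac{16}{9}\right) \left(-4\right) \left(-7004\right) - 4535812 = \frac{25}{9} \left(-4\right) \left(-7004\right) - 4535812 = \left(- \frac{100}{9}\right) \left(-7004\right) - 4535812 = \frac{700400}{9} - 4535812 = - \frac{40121908}{9}$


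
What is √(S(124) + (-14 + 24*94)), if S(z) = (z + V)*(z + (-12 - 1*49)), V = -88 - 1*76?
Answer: I*√278 ≈ 16.673*I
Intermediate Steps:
V = -164 (V = -88 - 76 = -164)
S(z) = (-164 + z)*(-61 + z) (S(z) = (z - 164)*(z + (-12 - 1*49)) = (-164 + z)*(z + (-12 - 49)) = (-164 + z)*(z - 61) = (-164 + z)*(-61 + z))
√(S(124) + (-14 + 24*94)) = √((10004 + 124² - 225*124) + (-14 + 24*94)) = √((10004 + 15376 - 27900) + (-14 + 2256)) = √(-2520 + 2242) = √(-278) = I*√278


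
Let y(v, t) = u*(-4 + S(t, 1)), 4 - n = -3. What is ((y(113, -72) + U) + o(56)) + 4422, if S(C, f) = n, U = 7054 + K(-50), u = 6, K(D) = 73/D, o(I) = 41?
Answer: 576677/50 ≈ 11534.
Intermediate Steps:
n = 7 (n = 4 - 1*(-3) = 4 + 3 = 7)
U = 352627/50 (U = 7054 + 73/(-50) = 7054 + 73*(-1/50) = 7054 - 73/50 = 352627/50 ≈ 7052.5)
S(C, f) = 7
y(v, t) = 18 (y(v, t) = 6*(-4 + 7) = 6*3 = 18)
((y(113, -72) + U) + o(56)) + 4422 = ((18 + 352627/50) + 41) + 4422 = (353527/50 + 41) + 4422 = 355577/50 + 4422 = 576677/50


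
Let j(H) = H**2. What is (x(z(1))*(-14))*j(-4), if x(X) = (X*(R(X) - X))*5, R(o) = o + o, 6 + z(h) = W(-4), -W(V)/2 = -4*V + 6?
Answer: -2800000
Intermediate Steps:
W(V) = -12 + 8*V (W(V) = -2*(-4*V + 6) = -2*(6 - 4*V) = -12 + 8*V)
z(h) = -50 (z(h) = -6 + (-12 + 8*(-4)) = -6 + (-12 - 32) = -6 - 44 = -50)
R(o) = 2*o
x(X) = 5*X**2 (x(X) = (X*(2*X - X))*5 = (X*X)*5 = X**2*5 = 5*X**2)
(x(z(1))*(-14))*j(-4) = ((5*(-50)**2)*(-14))*(-4)**2 = ((5*2500)*(-14))*16 = (12500*(-14))*16 = -175000*16 = -2800000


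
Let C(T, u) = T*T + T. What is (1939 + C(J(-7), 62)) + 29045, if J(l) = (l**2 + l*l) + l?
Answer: 39356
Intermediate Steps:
J(l) = l + 2*l**2 (J(l) = (l**2 + l**2) + l = 2*l**2 + l = l + 2*l**2)
C(T, u) = T + T**2 (C(T, u) = T**2 + T = T + T**2)
(1939 + C(J(-7), 62)) + 29045 = (1939 + (-7*(1 + 2*(-7)))*(1 - 7*(1 + 2*(-7)))) + 29045 = (1939 + (-7*(1 - 14))*(1 - 7*(1 - 14))) + 29045 = (1939 + (-7*(-13))*(1 - 7*(-13))) + 29045 = (1939 + 91*(1 + 91)) + 29045 = (1939 + 91*92) + 29045 = (1939 + 8372) + 29045 = 10311 + 29045 = 39356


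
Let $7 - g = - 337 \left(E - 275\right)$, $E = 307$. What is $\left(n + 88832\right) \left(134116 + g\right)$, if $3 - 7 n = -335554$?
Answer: $19818744081$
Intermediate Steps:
$g = 10791$ ($g = 7 - - 337 \left(307 - 275\right) = 7 - \left(-337\right) 32 = 7 - -10784 = 7 + 10784 = 10791$)
$n = \frac{335557}{7}$ ($n = \frac{3}{7} - - \frac{335554}{7} = \frac{3}{7} + \frac{335554}{7} = \frac{335557}{7} \approx 47937.0$)
$\left(n + 88832\right) \left(134116 + g\right) = \left(\frac{335557}{7} + 88832\right) \left(134116 + 10791\right) = \frac{957381}{7} \cdot 144907 = 19818744081$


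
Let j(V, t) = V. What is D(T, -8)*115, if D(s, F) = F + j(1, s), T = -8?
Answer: -805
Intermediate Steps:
D(s, F) = 1 + F (D(s, F) = F + 1 = 1 + F)
D(T, -8)*115 = (1 - 8)*115 = -7*115 = -805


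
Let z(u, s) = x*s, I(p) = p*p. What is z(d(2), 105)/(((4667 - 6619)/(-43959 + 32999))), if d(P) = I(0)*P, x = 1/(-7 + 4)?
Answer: -23975/122 ≈ -196.52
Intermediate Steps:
I(p) = p**2
x = -1/3 (x = 1/(-3) = -1/3 ≈ -0.33333)
d(P) = 0 (d(P) = 0**2*P = 0*P = 0)
z(u, s) = -s/3
z(d(2), 105)/(((4667 - 6619)/(-43959 + 32999))) = (-1/3*105)/(((4667 - 6619)/(-43959 + 32999))) = -35/((-1952/(-10960))) = -35/((-1952*(-1/10960))) = -35/122/685 = -35*685/122 = -23975/122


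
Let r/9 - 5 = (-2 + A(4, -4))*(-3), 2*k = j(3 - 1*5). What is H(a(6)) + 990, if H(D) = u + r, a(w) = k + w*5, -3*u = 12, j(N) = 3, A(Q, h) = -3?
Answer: 1166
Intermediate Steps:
k = 3/2 (k = (½)*3 = 3/2 ≈ 1.5000)
u = -4 (u = -⅓*12 = -4)
r = 180 (r = 45 + 9*((-2 - 3)*(-3)) = 45 + 9*(-5*(-3)) = 45 + 9*15 = 45 + 135 = 180)
a(w) = 3/2 + 5*w (a(w) = 3/2 + w*5 = 3/2 + 5*w)
H(D) = 176 (H(D) = -4 + 180 = 176)
H(a(6)) + 990 = 176 + 990 = 1166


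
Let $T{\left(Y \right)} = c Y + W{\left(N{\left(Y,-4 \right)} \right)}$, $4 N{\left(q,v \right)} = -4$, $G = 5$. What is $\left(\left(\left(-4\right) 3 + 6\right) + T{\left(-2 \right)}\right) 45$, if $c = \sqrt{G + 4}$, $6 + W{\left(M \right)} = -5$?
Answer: $-1035$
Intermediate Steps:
$N{\left(q,v \right)} = -1$ ($N{\left(q,v \right)} = \frac{1}{4} \left(-4\right) = -1$)
$W{\left(M \right)} = -11$ ($W{\left(M \right)} = -6 - 5 = -11$)
$c = 3$ ($c = \sqrt{5 + 4} = \sqrt{9} = 3$)
$T{\left(Y \right)} = -11 + 3 Y$ ($T{\left(Y \right)} = 3 Y - 11 = -11 + 3 Y$)
$\left(\left(\left(-4\right) 3 + 6\right) + T{\left(-2 \right)}\right) 45 = \left(\left(\left(-4\right) 3 + 6\right) + \left(-11 + 3 \left(-2\right)\right)\right) 45 = \left(\left(-12 + 6\right) - 17\right) 45 = \left(-6 - 17\right) 45 = \left(-23\right) 45 = -1035$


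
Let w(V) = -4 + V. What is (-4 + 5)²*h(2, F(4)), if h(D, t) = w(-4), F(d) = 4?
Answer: -8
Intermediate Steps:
h(D, t) = -8 (h(D, t) = -4 - 4 = -8)
(-4 + 5)²*h(2, F(4)) = (-4 + 5)²*(-8) = 1²*(-8) = 1*(-8) = -8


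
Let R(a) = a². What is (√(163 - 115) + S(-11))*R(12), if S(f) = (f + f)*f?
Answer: 34848 + 576*√3 ≈ 35846.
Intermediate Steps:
S(f) = 2*f² (S(f) = (2*f)*f = 2*f²)
(√(163 - 115) + S(-11))*R(12) = (√(163 - 115) + 2*(-11)²)*12² = (√48 + 2*121)*144 = (4*√3 + 242)*144 = (242 + 4*√3)*144 = 34848 + 576*√3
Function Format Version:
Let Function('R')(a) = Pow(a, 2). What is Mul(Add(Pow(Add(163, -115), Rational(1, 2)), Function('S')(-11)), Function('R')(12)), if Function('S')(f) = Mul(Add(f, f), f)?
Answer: Add(34848, Mul(576, Pow(3, Rational(1, 2)))) ≈ 35846.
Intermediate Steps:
Function('S')(f) = Mul(2, Pow(f, 2)) (Function('S')(f) = Mul(Mul(2, f), f) = Mul(2, Pow(f, 2)))
Mul(Add(Pow(Add(163, -115), Rational(1, 2)), Function('S')(-11)), Function('R')(12)) = Mul(Add(Pow(Add(163, -115), Rational(1, 2)), Mul(2, Pow(-11, 2))), Pow(12, 2)) = Mul(Add(Pow(48, Rational(1, 2)), Mul(2, 121)), 144) = Mul(Add(Mul(4, Pow(3, Rational(1, 2))), 242), 144) = Mul(Add(242, Mul(4, Pow(3, Rational(1, 2)))), 144) = Add(34848, Mul(576, Pow(3, Rational(1, 2))))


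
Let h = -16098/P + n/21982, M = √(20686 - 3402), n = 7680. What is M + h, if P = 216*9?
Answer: -28244693/3561084 + 2*√4321 ≈ 123.54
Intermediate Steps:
M = 2*√4321 (M = √17284 = 2*√4321 ≈ 131.47)
P = 1944
h = -28244693/3561084 (h = -16098/1944 + 7680/21982 = -16098*1/1944 + 7680*(1/21982) = -2683/324 + 3840/10991 = -28244693/3561084 ≈ -7.9315)
M + h = 2*√4321 - 28244693/3561084 = -28244693/3561084 + 2*√4321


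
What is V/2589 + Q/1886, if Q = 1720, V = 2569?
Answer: 4649107/2441427 ≈ 1.9043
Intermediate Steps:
V/2589 + Q/1886 = 2569/2589 + 1720/1886 = 2569*(1/2589) + 1720*(1/1886) = 2569/2589 + 860/943 = 4649107/2441427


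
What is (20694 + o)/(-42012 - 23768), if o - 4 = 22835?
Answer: -43533/65780 ≈ -0.66180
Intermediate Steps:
o = 22839 (o = 4 + 22835 = 22839)
(20694 + o)/(-42012 - 23768) = (20694 + 22839)/(-42012 - 23768) = 43533/(-65780) = 43533*(-1/65780) = -43533/65780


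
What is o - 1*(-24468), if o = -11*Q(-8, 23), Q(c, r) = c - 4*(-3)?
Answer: 24424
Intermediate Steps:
Q(c, r) = 12 + c (Q(c, r) = c + 12 = 12 + c)
o = -44 (o = -11*(12 - 8) = -11*4 = -44)
o - 1*(-24468) = -44 - 1*(-24468) = -44 + 24468 = 24424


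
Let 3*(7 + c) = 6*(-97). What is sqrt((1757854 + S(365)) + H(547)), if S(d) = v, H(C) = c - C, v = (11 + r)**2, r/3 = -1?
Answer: sqrt(1757170) ≈ 1325.6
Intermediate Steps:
r = -3 (r = 3*(-1) = -3)
c = -201 (c = -7 + (6*(-97))/3 = -7 + (1/3)*(-582) = -7 - 194 = -201)
v = 64 (v = (11 - 3)**2 = 8**2 = 64)
H(C) = -201 - C
S(d) = 64
sqrt((1757854 + S(365)) + H(547)) = sqrt((1757854 + 64) + (-201 - 1*547)) = sqrt(1757918 + (-201 - 547)) = sqrt(1757918 - 748) = sqrt(1757170)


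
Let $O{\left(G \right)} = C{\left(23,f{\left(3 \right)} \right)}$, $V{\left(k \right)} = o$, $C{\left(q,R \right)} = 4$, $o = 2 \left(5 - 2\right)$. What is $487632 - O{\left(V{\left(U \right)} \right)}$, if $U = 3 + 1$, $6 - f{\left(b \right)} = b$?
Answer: $487628$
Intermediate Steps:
$o = 6$ ($o = 2 \cdot 3 = 6$)
$f{\left(b \right)} = 6 - b$
$U = 4$
$V{\left(k \right)} = 6$
$O{\left(G \right)} = 4$
$487632 - O{\left(V{\left(U \right)} \right)} = 487632 - 4 = 487628$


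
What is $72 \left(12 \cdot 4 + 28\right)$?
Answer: $5472$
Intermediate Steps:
$72 \left(12 \cdot 4 + 28\right) = 72 \left(48 + 28\right) = 72 \cdot 76 = 5472$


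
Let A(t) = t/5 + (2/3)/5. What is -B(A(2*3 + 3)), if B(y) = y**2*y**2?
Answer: -707281/50625 ≈ -13.971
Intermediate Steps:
A(t) = 2/15 + t/5 (A(t) = t*(1/5) + (2*(1/3))*(1/5) = t/5 + (2/3)*(1/5) = t/5 + 2/15 = 2/15 + t/5)
B(y) = y**4
-B(A(2*3 + 3)) = -(2/15 + (2*3 + 3)/5)**4 = -(2/15 + (6 + 3)/5)**4 = -(2/15 + (1/5)*9)**4 = -(2/15 + 9/5)**4 = -(29/15)**4 = -1*707281/50625 = -707281/50625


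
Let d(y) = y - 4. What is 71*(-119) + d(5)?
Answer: -8448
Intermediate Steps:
d(y) = -4 + y
71*(-119) + d(5) = 71*(-119) + (-4 + 5) = -8449 + 1 = -8448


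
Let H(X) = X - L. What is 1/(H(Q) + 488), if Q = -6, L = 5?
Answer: 1/477 ≈ 0.0020964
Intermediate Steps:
H(X) = -5 + X (H(X) = X - 1*5 = X - 5 = -5 + X)
1/(H(Q) + 488) = 1/((-5 - 6) + 488) = 1/(-11 + 488) = 1/477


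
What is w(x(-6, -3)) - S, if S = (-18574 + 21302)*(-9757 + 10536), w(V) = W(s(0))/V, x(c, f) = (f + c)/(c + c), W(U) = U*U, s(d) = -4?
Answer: -6375272/3 ≈ -2.1251e+6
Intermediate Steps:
W(U) = U**2
x(c, f) = (c + f)/(2*c) (x(c, f) = (c + f)/((2*c)) = (c + f)*(1/(2*c)) = (c + f)/(2*c))
w(V) = 16/V (w(V) = (-4)**2/V = 16/V)
S = 2125112 (S = 2728*779 = 2125112)
w(x(-6, -3)) - S = 16/(((1/2)*(-6 - 3)/(-6))) - 1*2125112 = 16/(((1/2)*(-1/6)*(-9))) - 2125112 = 16/(3/4) - 2125112 = 16*(4/3) - 2125112 = 64/3 - 2125112 = -6375272/3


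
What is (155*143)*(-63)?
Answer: -1396395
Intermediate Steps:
(155*143)*(-63) = 22165*(-63) = -1396395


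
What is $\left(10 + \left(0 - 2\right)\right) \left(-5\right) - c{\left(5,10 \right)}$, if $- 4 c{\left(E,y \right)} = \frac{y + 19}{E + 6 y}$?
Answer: $- \frac{10371}{260} \approx -39.888$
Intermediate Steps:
$c{\left(E,y \right)} = - \frac{19 + y}{4 \left(E + 6 y\right)}$ ($c{\left(E,y \right)} = - \frac{\left(y + 19\right) \frac{1}{E + 6 y}}{4} = - \frac{\left(19 + y\right) \frac{1}{E + 6 y}}{4} = - \frac{\frac{1}{E + 6 y} \left(19 + y\right)}{4} = - \frac{19 + y}{4 \left(E + 6 y\right)}$)
$\left(10 + \left(0 - 2\right)\right) \left(-5\right) - c{\left(5,10 \right)} = \left(10 + \left(0 - 2\right)\right) \left(-5\right) - \frac{-19 - 10}{4 \left(5 + 6 \cdot 10\right)} = \left(10 + \left(0 - 2\right)\right) \left(-5\right) - \frac{-19 - 10}{4 \left(5 + 60\right)} = \left(10 - 2\right) \left(-5\right) - \frac{1}{4} \cdot \frac{1}{65} \left(-29\right) = 8 \left(-5\right) - \frac{1}{4} \cdot \frac{1}{65} \left(-29\right) = -40 - - \frac{29}{260} = -40 + \frac{29}{260} = - \frac{10371}{260}$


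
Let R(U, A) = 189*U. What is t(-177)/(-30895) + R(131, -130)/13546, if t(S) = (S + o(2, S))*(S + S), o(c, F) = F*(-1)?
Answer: 24759/13546 ≈ 1.8278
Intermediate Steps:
o(c, F) = -F
t(S) = 0 (t(S) = (S - S)*(S + S) = 0*(2*S) = 0)
t(-177)/(-30895) + R(131, -130)/13546 = 0/(-30895) + (189*131)/13546 = 0*(-1/30895) + 24759*(1/13546) = 0 + 24759/13546 = 24759/13546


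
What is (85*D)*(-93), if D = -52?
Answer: 411060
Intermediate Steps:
(85*D)*(-93) = (85*(-52))*(-93) = -4420*(-93) = 411060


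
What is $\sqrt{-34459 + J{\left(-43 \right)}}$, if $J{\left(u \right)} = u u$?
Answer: $i \sqrt{32610} \approx 180.58 i$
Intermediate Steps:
$J{\left(u \right)} = u^{2}$
$\sqrt{-34459 + J{\left(-43 \right)}} = \sqrt{-34459 + \left(-43\right)^{2}} = \sqrt{-34459 + 1849} = \sqrt{-32610} = i \sqrt{32610}$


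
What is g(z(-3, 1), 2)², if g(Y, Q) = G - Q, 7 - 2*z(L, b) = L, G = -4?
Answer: 36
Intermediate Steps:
z(L, b) = 7/2 - L/2
g(Y, Q) = -4 - Q
g(z(-3, 1), 2)² = (-4 - 1*2)² = (-4 - 2)² = (-6)² = 36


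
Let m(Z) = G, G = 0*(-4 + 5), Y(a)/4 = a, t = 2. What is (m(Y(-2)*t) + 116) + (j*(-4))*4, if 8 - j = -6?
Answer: -108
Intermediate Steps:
j = 14 (j = 8 - 1*(-6) = 8 + 6 = 14)
Y(a) = 4*a
G = 0 (G = 0*1 = 0)
m(Z) = 0
(m(Y(-2)*t) + 116) + (j*(-4))*4 = (0 + 116) + (14*(-4))*4 = 116 - 56*4 = 116 - 224 = -108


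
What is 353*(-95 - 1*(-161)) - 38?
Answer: 23260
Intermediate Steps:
353*(-95 - 1*(-161)) - 38 = 353*(-95 + 161) - 38 = 353*66 - 38 = 23298 - 38 = 23260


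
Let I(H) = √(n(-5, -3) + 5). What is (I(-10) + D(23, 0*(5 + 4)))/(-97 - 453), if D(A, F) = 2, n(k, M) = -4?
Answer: -3/550 ≈ -0.0054545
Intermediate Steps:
I(H) = 1 (I(H) = √(-4 + 5) = √1 = 1)
(I(-10) + D(23, 0*(5 + 4)))/(-97 - 453) = (1 + 2)/(-97 - 453) = 3/(-550) = 3*(-1/550) = -3/550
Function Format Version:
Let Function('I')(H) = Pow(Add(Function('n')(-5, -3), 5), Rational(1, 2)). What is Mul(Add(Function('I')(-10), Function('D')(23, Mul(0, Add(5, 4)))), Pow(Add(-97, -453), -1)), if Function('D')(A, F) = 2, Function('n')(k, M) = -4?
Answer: Rational(-3, 550) ≈ -0.0054545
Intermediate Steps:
Function('I')(H) = 1 (Function('I')(H) = Pow(Add(-4, 5), Rational(1, 2)) = Pow(1, Rational(1, 2)) = 1)
Mul(Add(Function('I')(-10), Function('D')(23, Mul(0, Add(5, 4)))), Pow(Add(-97, -453), -1)) = Mul(Add(1, 2), Pow(Add(-97, -453), -1)) = Mul(3, Pow(-550, -1)) = Mul(3, Rational(-1, 550)) = Rational(-3, 550)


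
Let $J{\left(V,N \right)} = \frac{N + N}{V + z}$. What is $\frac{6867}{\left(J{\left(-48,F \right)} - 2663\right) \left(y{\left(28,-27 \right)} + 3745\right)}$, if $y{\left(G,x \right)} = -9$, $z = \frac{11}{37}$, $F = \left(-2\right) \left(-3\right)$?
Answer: $- \frac{12120255}{17561587304} \approx -0.00069016$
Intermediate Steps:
$F = 6$
$z = \frac{11}{37}$ ($z = 11 \cdot \frac{1}{37} = \frac{11}{37} \approx 0.2973$)
$J{\left(V,N \right)} = \frac{2 N}{\frac{11}{37} + V}$ ($J{\left(V,N \right)} = \frac{N + N}{V + \frac{11}{37}} = \frac{2 N}{\frac{11}{37} + V}$)
$\frac{6867}{\left(J{\left(-48,F \right)} - 2663\right) \left(y{\left(28,-27 \right)} + 3745\right)} = \frac{6867}{\left(74 \cdot 6 \frac{1}{11 + 37 \left(-48\right)} - 2663\right) \left(-9 + 3745\right)} = \frac{6867}{\left(74 \cdot 6 \frac{1}{11 - 1776} - 2663\right) 3736} = \frac{6867}{\left(74 \cdot 6 \frac{1}{-1765} - 2663\right) 3736} = \frac{6867}{\left(74 \cdot 6 \left(- \frac{1}{1765}\right) - 2663\right) 3736} = \frac{6867}{\left(- \frac{444}{1765} - 2663\right) 3736} = \frac{6867}{\left(- \frac{4700639}{1765}\right) 3736} = \frac{6867}{- \frac{17561587304}{1765}} = 6867 \left(- \frac{1765}{17561587304}\right) = - \frac{12120255}{17561587304}$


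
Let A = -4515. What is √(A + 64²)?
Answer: I*√419 ≈ 20.469*I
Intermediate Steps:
√(A + 64²) = √(-4515 + 64²) = √(-4515 + 4096) = √(-419) = I*√419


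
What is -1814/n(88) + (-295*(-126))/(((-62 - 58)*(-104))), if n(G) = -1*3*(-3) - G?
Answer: 852505/32864 ≈ 25.940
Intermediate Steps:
n(G) = 9 - G (n(G) = -3*(-3) - G = 9 - G)
-1814/n(88) + (-295*(-126))/(((-62 - 58)*(-104))) = -1814/(9 - 1*88) + (-295*(-126))/(((-62 - 58)*(-104))) = -1814/(9 - 88) + 37170/((-120*(-104))) = -1814/(-79) + 37170/12480 = -1814*(-1/79) + 37170*(1/12480) = 1814/79 + 1239/416 = 852505/32864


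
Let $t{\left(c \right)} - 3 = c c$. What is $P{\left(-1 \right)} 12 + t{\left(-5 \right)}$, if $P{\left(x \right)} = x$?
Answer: $16$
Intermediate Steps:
$t{\left(c \right)} = 3 + c^{2}$ ($t{\left(c \right)} = 3 + c c = 3 + c^{2}$)
$P{\left(-1 \right)} 12 + t{\left(-5 \right)} = \left(-1\right) 12 + \left(3 + \left(-5\right)^{2}\right) = -12 + \left(3 + 25\right) = -12 + 28 = 16$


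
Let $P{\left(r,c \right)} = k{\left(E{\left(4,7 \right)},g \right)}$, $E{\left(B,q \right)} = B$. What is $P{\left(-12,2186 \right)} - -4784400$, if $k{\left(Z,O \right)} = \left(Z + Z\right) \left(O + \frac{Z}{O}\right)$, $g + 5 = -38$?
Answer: $\frac{205714376}{43} \approx 4.7841 \cdot 10^{6}$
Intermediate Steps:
$g = -43$ ($g = -5 - 38 = -43$)
$k{\left(Z,O \right)} = 2 Z \left(O + \frac{Z}{O}\right)$
$P{\left(r,c \right)} = - \frac{14824}{43}$ ($P{\left(r,c \right)} = 2 \cdot 4 \frac{1}{-43} \left(4 + \left(-43\right)^{2}\right) = 2 \cdot 4 \left(- \frac{1}{43}\right) \left(4 + 1849\right) = 2 \cdot 4 \left(- \frac{1}{43}\right) 1853 = - \frac{14824}{43}$)
$P{\left(-12,2186 \right)} - -4784400 = - \frac{14824}{43} - -4784400 = - \frac{14824}{43} + 4784400 = \frac{205714376}{43}$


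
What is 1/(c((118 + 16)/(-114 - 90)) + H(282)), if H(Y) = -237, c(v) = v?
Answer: -102/24241 ≈ -0.0042077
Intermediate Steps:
1/(c((118 + 16)/(-114 - 90)) + H(282)) = 1/((118 + 16)/(-114 - 90) - 237) = 1/(134/(-204) - 237) = 1/(134*(-1/204) - 237) = 1/(-67/102 - 237) = 1/(-24241/102) = -102/24241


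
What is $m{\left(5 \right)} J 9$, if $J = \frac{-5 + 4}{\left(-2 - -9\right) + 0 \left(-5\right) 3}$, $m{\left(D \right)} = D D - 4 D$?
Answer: $- \frac{45}{7} \approx -6.4286$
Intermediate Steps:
$m{\left(D \right)} = D^{2} - 4 D$
$J = - \frac{1}{7}$ ($J = - \frac{1}{\left(-2 + 9\right) + 0 \cdot 3} = - \frac{1}{7 + 0} = - \frac{1}{7} \approx -0.14286$)
$m{\left(5 \right)} J 9 = 5 \left(-4 + 5\right) \left(- \frac{1}{7}\right) 9 = 5 \cdot 1 \left(- \frac{1}{7}\right) 9 = 5 \left(- \frac{1}{7}\right) 9 = \left(- \frac{5}{7}\right) 9 = - \frac{45}{7}$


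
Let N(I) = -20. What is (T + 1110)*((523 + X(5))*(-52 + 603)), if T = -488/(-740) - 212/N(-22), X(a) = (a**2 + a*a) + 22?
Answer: 13601174377/37 ≈ 3.6760e+8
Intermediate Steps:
X(a) = 22 + 2*a**2 (X(a) = (a**2 + a**2) + 22 = 2*a**2 + 22 = 22 + 2*a**2)
T = 2083/185 (T = -488/(-740) - 212/(-20) = -488*(-1/740) - 212*(-1/20) = 122/185 + 53/5 = 2083/185 ≈ 11.259)
(T + 1110)*((523 + X(5))*(-52 + 603)) = (2083/185 + 1110)*((523 + (22 + 2*5**2))*(-52 + 603)) = 207433*((523 + (22 + 2*25))*551)/185 = 207433*((523 + (22 + 50))*551)/185 = 207433*((523 + 72)*551)/185 = 207433*(595*551)/185 = (207433/185)*327845 = 13601174377/37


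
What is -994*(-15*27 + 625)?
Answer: -218680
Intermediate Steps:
-994*(-15*27 + 625) = -994*(-405 + 625) = -994*220 = -218680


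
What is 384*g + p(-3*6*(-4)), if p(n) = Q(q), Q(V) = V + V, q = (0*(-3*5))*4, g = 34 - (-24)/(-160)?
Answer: 64992/5 ≈ 12998.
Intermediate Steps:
g = 677/20 (g = 34 - (-24)*(-1)/160 = 34 - 1*3/20 = 34 - 3/20 = 677/20 ≈ 33.850)
q = 0 (q = (0*(-15))*4 = 0*4 = 0)
Q(V) = 2*V
p(n) = 0 (p(n) = 2*0 = 0)
384*g + p(-3*6*(-4)) = 384*(677/20) + 0 = 64992/5 + 0 = 64992/5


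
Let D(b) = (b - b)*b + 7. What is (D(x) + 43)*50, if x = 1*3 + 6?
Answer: 2500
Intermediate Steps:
x = 9 (x = 3 + 6 = 9)
D(b) = 7 (D(b) = 0*b + 7 = 0 + 7 = 7)
(D(x) + 43)*50 = (7 + 43)*50 = 50*50 = 2500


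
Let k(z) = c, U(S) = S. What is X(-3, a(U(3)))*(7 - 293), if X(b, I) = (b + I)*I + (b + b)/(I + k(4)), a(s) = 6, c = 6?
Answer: -5005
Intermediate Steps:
k(z) = 6
X(b, I) = I*(I + b) + 2*b/(6 + I) (X(b, I) = (b + I)*I + (b + b)/(I + 6) = (I + b)*I + (2*b)/(6 + I) = I*(I + b) + 2*b/(6 + I))
X(-3, a(U(3)))*(7 - 293) = ((6³ + 2*(-3) + 6*6² - 3*6² + 6*6*(-3))/(6 + 6))*(7 - 293) = ((216 - 6 + 6*36 - 3*36 - 108)/12)*(-286) = ((216 - 6 + 216 - 108 - 108)/12)*(-286) = ((1/12)*210)*(-286) = (35/2)*(-286) = -5005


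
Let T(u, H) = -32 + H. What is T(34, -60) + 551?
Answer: 459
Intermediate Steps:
T(34, -60) + 551 = (-32 - 60) + 551 = -92 + 551 = 459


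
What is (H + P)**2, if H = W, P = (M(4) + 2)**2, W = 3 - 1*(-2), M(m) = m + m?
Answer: 11025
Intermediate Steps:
M(m) = 2*m
W = 5 (W = 3 + 2 = 5)
P = 100 (P = (2*4 + 2)**2 = (8 + 2)**2 = 10**2 = 100)
H = 5
(H + P)**2 = (5 + 100)**2 = 105**2 = 11025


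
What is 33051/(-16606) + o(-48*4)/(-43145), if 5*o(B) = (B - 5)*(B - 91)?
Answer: -350249047/155753450 ≈ -2.2487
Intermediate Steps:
o(B) = (-91 + B)*(-5 + B)/5 (o(B) = ((B - 5)*(B - 91))/5 = ((-5 + B)*(-91 + B))/5 = ((-91 + B)*(-5 + B))/5 = (-91 + B)*(-5 + B)/5)
33051/(-16606) + o(-48*4)/(-43145) = 33051/(-16606) + (91 - (-4608)*4/5 + (-48*4)**2/5)/(-43145) = 33051*(-1/16606) + (91 - 96/5*(-192) + (1/5)*(-192)**2)*(-1/43145) = -1437/722 + (91 + 18432/5 + (1/5)*36864)*(-1/43145) = -1437/722 + (91 + 18432/5 + 36864/5)*(-1/43145) = -1437/722 + (55751/5)*(-1/43145) = -1437/722 - 55751/215725 = -350249047/155753450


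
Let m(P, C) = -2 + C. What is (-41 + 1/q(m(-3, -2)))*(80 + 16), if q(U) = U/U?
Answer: -3840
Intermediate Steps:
q(U) = 1
(-41 + 1/q(m(-3, -2)))*(80 + 16) = (-41 + 1/1)*(80 + 16) = (-41 + 1)*96 = -40*96 = -3840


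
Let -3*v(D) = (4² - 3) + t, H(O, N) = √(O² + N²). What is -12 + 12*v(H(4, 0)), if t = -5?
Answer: -44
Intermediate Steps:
H(O, N) = √(N² + O²)
v(D) = -8/3 (v(D) = -((4² - 3) - 5)/3 = -((16 - 3) - 5)/3 = -(13 - 5)/3 = -⅓*8 = -8/3)
-12 + 12*v(H(4, 0)) = -12 + 12*(-8/3) = -12 - 32 = -44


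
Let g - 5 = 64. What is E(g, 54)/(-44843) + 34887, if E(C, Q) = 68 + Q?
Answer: 1564437619/44843 ≈ 34887.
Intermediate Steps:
g = 69 (g = 5 + 64 = 69)
E(g, 54)/(-44843) + 34887 = (68 + 54)/(-44843) + 34887 = 122*(-1/44843) + 34887 = -122/44843 + 34887 = 1564437619/44843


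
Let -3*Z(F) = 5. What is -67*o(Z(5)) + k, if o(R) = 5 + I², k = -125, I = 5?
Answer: -2135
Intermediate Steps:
Z(F) = -5/3 (Z(F) = -⅓*5 = -5/3)
o(R) = 30 (o(R) = 5 + 5² = 5 + 25 = 30)
-67*o(Z(5)) + k = -67*30 - 125 = -2010 - 125 = -2135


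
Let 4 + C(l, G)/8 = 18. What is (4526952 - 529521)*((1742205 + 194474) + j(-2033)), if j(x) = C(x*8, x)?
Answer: 7742188383921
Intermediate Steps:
C(l, G) = 112 (C(l, G) = -32 + 8*18 = -32 + 144 = 112)
j(x) = 112
(4526952 - 529521)*((1742205 + 194474) + j(-2033)) = (4526952 - 529521)*((1742205 + 194474) + 112) = 3997431*(1936679 + 112) = 3997431*1936791 = 7742188383921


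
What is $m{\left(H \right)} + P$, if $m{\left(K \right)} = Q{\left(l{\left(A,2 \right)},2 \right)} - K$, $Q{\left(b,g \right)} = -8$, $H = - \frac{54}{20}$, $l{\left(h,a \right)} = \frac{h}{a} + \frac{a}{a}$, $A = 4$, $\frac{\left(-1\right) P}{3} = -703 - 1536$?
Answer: $\frac{67117}{10} \approx 6711.7$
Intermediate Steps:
$P = 6717$ ($P = - 3 \left(-703 - 1536\right) = \left(-3\right) \left(-2239\right) = 6717$)
$l{\left(h,a \right)} = 1 + \frac{h}{a}$ ($l{\left(h,a \right)} = \frac{h}{a} + 1 = 1 + \frac{h}{a}$)
$H = - \frac{27}{10}$ ($H = \left(-54\right) \frac{1}{20} = - \frac{27}{10} \approx -2.7$)
$m{\left(K \right)} = -8 - K$
$m{\left(H \right)} + P = \left(-8 - - \frac{27}{10}\right) + 6717 = \left(-8 + \frac{27}{10}\right) + 6717 = - \frac{53}{10} + 6717 = \frac{67117}{10}$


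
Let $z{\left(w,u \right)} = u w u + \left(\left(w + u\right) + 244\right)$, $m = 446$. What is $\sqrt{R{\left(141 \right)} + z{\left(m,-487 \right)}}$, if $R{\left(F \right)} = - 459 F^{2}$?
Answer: $\sqrt{96652198} \approx 9831.2$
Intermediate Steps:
$z{\left(w,u \right)} = 244 + u + w + w u^{2}$ ($z{\left(w,u \right)} = w u^{2} + \left(\left(u + w\right) + 244\right) = w u^{2} + \left(244 + u + w\right) = 244 + u + w + w u^{2}$)
$\sqrt{R{\left(141 \right)} + z{\left(m,-487 \right)}} = \sqrt{- 459 \cdot 141^{2} + \left(244 - 487 + 446 + 446 \left(-487\right)^{2}\right)} = \sqrt{\left(-459\right) 19881 + \left(244 - 487 + 446 + 446 \cdot 237169\right)} = \sqrt{-9125379 + \left(244 - 487 + 446 + 105777374\right)} = \sqrt{-9125379 + 105777577} = \sqrt{96652198}$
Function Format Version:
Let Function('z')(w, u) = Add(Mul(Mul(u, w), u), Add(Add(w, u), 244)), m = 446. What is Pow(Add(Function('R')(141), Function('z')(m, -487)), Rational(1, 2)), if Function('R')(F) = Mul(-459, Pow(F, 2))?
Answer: Pow(96652198, Rational(1, 2)) ≈ 9831.2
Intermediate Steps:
Function('z')(w, u) = Add(244, u, w, Mul(w, Pow(u, 2))) (Function('z')(w, u) = Add(Mul(w, Pow(u, 2)), Add(Add(u, w), 244)) = Add(Mul(w, Pow(u, 2)), Add(244, u, w)) = Add(244, u, w, Mul(w, Pow(u, 2))))
Pow(Add(Function('R')(141), Function('z')(m, -487)), Rational(1, 2)) = Pow(Add(Mul(-459, Pow(141, 2)), Add(244, -487, 446, Mul(446, Pow(-487, 2)))), Rational(1, 2)) = Pow(Add(Mul(-459, 19881), Add(244, -487, 446, Mul(446, 237169))), Rational(1, 2)) = Pow(Add(-9125379, Add(244, -487, 446, 105777374)), Rational(1, 2)) = Pow(Add(-9125379, 105777577), Rational(1, 2)) = Pow(96652198, Rational(1, 2))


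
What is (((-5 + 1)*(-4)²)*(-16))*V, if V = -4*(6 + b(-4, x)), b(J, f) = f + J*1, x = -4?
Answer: 8192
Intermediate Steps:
b(J, f) = J + f (b(J, f) = f + J = J + f)
V = 8 (V = -4*(6 + (-4 - 4)) = -4*(6 - 8) = -4*(-2) = 8)
(((-5 + 1)*(-4)²)*(-16))*V = (((-5 + 1)*(-4)²)*(-16))*8 = (-4*16*(-16))*8 = -64*(-16)*8 = 1024*8 = 8192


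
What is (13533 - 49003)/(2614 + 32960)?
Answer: -17735/17787 ≈ -0.99708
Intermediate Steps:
(13533 - 49003)/(2614 + 32960) = -35470/35574 = -35470*1/35574 = -17735/17787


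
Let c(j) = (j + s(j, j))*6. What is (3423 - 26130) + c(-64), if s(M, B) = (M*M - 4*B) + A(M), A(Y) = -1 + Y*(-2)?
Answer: 3783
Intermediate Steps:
A(Y) = -1 - 2*Y
s(M, B) = -1 + M² - 4*B - 2*M (s(M, B) = (M*M - 4*B) + (-1 - 2*M) = (M² - 4*B) + (-1 - 2*M) = -1 + M² - 4*B - 2*M)
c(j) = -6 - 30*j + 6*j² (c(j) = (j + (-1 + j² - 4*j - 2*j))*6 = (j + (-1 + j² - 6*j))*6 = (-1 + j² - 5*j)*6 = -6 - 30*j + 6*j²)
(3423 - 26130) + c(-64) = (3423 - 26130) + (-6 - 30*(-64) + 6*(-64)²) = -22707 + (-6 + 1920 + 6*4096) = -22707 + (-6 + 1920 + 24576) = -22707 + 26490 = 3783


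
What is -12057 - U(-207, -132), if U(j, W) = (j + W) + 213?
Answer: -11931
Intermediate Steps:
U(j, W) = 213 + W + j (U(j, W) = (W + j) + 213 = 213 + W + j)
-12057 - U(-207, -132) = -12057 - (213 - 132 - 207) = -12057 - 1*(-126) = -12057 + 126 = -11931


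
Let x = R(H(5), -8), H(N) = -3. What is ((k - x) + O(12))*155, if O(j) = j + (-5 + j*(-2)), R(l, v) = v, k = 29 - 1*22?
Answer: -310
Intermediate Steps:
k = 7 (k = 29 - 22 = 7)
x = -8
O(j) = -5 - j (O(j) = j + (-5 - 2*j) = -5 - j)
((k - x) + O(12))*155 = ((7 - 1*(-8)) + (-5 - 1*12))*155 = ((7 + 8) + (-5 - 12))*155 = (15 - 17)*155 = -2*155 = -310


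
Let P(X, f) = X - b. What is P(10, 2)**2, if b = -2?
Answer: 144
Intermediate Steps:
P(X, f) = 2 + X (P(X, f) = X - 1*(-2) = X + 2 = 2 + X)
P(10, 2)**2 = (2 + 10)**2 = 12**2 = 144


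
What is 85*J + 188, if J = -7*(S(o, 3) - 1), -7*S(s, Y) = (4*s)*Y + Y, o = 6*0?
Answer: 1038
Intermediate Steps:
o = 0
S(s, Y) = -Y/7 - 4*Y*s/7 (S(s, Y) = -((4*s)*Y + Y)/7 = -(4*Y*s + Y)/7 = -(Y + 4*Y*s)/7 = -Y/7 - 4*Y*s/7)
J = 10 (J = -7*(-⅐*3*(1 + 4*0) - 1) = -7*(-⅐*3*(1 + 0) - 1) = -7*(-⅐*3*1 - 1) = -7*(-3/7 - 1) = -7*(-10/7) = 10)
85*J + 188 = 85*10 + 188 = 850 + 188 = 1038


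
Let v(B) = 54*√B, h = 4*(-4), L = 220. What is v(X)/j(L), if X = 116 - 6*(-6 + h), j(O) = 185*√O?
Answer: 54*√3410/10175 ≈ 0.30991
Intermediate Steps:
h = -16
X = 248 (X = 116 - 6*(-6 - 16) = 116 - 6*(-22) = 116 - 1*(-132) = 116 + 132 = 248)
v(X)/j(L) = (54*√248)/((185*√220)) = (54*(2*√62))/((185*(2*√55))) = (108*√62)/((370*√55)) = (108*√62)*(√55/20350) = 54*√3410/10175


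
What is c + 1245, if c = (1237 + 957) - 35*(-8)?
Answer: 3719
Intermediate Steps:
c = 2474 (c = 2194 + 280 = 2474)
c + 1245 = 2474 + 1245 = 3719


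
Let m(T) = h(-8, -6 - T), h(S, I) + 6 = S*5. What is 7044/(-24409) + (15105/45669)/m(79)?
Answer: -5055516667/17092597522 ≈ -0.29577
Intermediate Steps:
h(S, I) = -6 + 5*S (h(S, I) = -6 + S*5 = -6 + 5*S)
m(T) = -46 (m(T) = -6 + 5*(-8) = -6 - 40 = -46)
7044/(-24409) + (15105/45669)/m(79) = 7044/(-24409) + (15105/45669)/(-46) = 7044*(-1/24409) + (15105*(1/45669))*(-1/46) = -7044/24409 + (5035/15223)*(-1/46) = -7044/24409 - 5035/700258 = -5055516667/17092597522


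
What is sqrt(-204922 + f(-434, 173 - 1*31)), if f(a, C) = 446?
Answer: 2*I*sqrt(51119) ≈ 452.19*I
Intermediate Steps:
sqrt(-204922 + f(-434, 173 - 1*31)) = sqrt(-204922 + 446) = sqrt(-204476) = 2*I*sqrt(51119)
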